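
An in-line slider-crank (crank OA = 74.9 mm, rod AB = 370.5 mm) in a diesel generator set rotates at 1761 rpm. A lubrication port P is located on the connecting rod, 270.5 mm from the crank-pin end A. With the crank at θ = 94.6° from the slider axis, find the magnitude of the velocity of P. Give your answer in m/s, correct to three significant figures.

13.6

ω = 184.4 rad/s.  Crank-pin speed |V_A| = rω = 13.812 m/s, perpendicular to OA.
Rod angle: sinφ = −(r/L) sinθ ⇒ φ = -11.625°; ω_rod = −rω cosθ/√(L²−r²sin²θ) = +3.0525 rad/s.
V_P = V_A + ω_rod × AP, with AP = 0.2705 m along the rod.
Components: V_Px = −rω sinθ − a·ω_rod·sinφ = -13.602 m/s;  V_Py = rω cosθ + a·ω_rod·cosφ = -0.29899 m/s.
|V_P| = √(V_Px² + V_Py²) = 13.605 m/s.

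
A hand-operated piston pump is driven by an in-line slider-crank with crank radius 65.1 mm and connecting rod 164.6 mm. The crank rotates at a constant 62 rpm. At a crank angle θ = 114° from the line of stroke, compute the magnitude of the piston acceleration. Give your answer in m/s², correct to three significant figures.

1.87

ω = 2π·62/60 = 6.493 rad/s
x(θ) = r cosθ + √(L² − r² sin²θ); with ω constant, a = ω²·d²x/dθ².
d²x/dθ² = −r cosθ − r²(cos2θ)/√u − r⁴ sin²2θ/(4u^{3/2}),  u = L² − r² sin²θ = 0.0235563 m².
Substituting r = 0.0651 m, L = 0.1646 m, θ = 114°: d²x/dθ² = +0.044269 m.
a = ω²·d²x/dθ² = (6.493)²·(+0.044269) = +1.8661 m/s²;  |a| = 1.8661 m/s².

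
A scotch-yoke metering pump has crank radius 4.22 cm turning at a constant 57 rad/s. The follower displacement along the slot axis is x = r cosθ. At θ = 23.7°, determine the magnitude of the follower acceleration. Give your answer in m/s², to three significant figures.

ω = 57 rad/s
x = r cosθ ⇒ ẍ = −rω² cosθ (ω constant).
|a| = rω²|cosθ| = 0.0422·(57)²·|cos 23.7°| = 125.54 m/s².

126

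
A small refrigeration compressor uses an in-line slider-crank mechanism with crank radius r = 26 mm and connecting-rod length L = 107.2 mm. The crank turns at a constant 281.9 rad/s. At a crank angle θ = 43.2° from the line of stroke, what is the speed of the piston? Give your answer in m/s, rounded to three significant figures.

5.92

ω = 281.9 rad/s
For an in-line slider-crank, x = r cosθ + √(L² − r² sin²θ), so v = −rω sinθ·[1 + r cosθ/√(L² − r² sin²θ)].
With r = 0.026 m, L = 0.1072 m, θ = 43.2°: √(L² − r² sin²θ) = 0.10571 m.
v = −0.026·281.9·0.68455·[1 + 0.026·0.72897/0.10571] = -5.9169 m/s.
|v| = 5.9169 m/s.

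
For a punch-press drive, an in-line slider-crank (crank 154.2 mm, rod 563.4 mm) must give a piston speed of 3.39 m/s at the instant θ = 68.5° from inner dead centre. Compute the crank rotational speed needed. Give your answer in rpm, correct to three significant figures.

204

For an in-line slider-crank, |v_piston| = rω|sinθ|·[1 + r cosθ/√(L² − r² sin²θ)].
With r = 0.1542 m, L = 0.5634 m, θ = 68.5°: the bracketed kinematic factor |dx/dθ| = 0.15835 m.
ω = v/|dx/dθ| = 3.39/0.15835 = 21.408 rad/s.
N = 60ω/(2π) = 204.43 rpm.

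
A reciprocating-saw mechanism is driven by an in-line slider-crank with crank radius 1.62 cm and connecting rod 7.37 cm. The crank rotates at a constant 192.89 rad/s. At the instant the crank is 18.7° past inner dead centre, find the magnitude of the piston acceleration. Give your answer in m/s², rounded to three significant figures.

677

ω = 192.9 rad/s
x(θ) = r cosθ + √(L² − r² sin²θ); with ω constant, a = ω²·d²x/dθ².
d²x/dθ² = −r cosθ − r²(cos2θ)/√u − r⁴ sin²2θ/(4u^{3/2}),  u = L² − r² sin²θ = 0.00540471 m².
Substituting r = 0.0162 m, L = 0.0737 m, θ = 18.7°: d²x/dθ² = -0.018197 m.
a = ω²·d²x/dθ² = (192.9)²·(-0.018197) = -677.04 m/s²;  |a| = 677.04 m/s².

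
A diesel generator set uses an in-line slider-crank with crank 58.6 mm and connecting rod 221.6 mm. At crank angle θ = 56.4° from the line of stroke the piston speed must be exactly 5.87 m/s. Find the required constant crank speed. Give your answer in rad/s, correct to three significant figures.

105

For an in-line slider-crank, |v_piston| = rω|sinθ|·[1 + r cosθ/√(L² − r² sin²θ)].
With r = 0.0586 m, L = 0.2216 m, θ = 56.4°: the bracketed kinematic factor |dx/dθ| = 0.056132 m.
ω = v/|dx/dθ| = 5.87/0.056132 = 104.58 rad/s.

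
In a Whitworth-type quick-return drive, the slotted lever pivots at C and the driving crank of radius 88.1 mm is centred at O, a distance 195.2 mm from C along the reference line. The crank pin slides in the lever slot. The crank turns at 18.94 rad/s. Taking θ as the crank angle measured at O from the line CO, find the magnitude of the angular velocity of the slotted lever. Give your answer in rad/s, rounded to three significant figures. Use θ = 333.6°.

ω = 18.94 rad/s
Crank pin A relative to C: A = (d + r cosθ, r sinθ); lever angle φ = atan2(r sinθ, d + r cosθ).
Differentiating tanφ: φ̇ = rω(d cosθ + r)/(d² + r² + 2dr cosθ).
d² + r² + 2dr cosθ = |CA|² = 0.076672 m²;  d cosθ + r = +0.26294 m.
|ω_lever| = |0.0881·18.94·+0.26294| / 0.076672 = 5.7224 rad/s.

5.72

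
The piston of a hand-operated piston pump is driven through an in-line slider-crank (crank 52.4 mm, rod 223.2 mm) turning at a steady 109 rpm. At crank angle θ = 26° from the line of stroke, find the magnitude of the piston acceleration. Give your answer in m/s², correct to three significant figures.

ω = 2π·109/60 = 11.41 rad/s
x(θ) = r cosθ + √(L² − r² sin²θ); with ω constant, a = ω²·d²x/dθ².
d²x/dθ² = −r cosθ − r²(cos2θ)/√u − r⁴ sin²2θ/(4u^{3/2}),  u = L² − r² sin²θ = 0.0492906 m².
Substituting r = 0.0524 m, L = 0.2232 m, θ = 26°: d²x/dθ² = -0.054818 m.
a = ω²·d²x/dθ² = (11.41)²·(-0.054818) = -7.1422 m/s²;  |a| = 7.1422 m/s².

7.14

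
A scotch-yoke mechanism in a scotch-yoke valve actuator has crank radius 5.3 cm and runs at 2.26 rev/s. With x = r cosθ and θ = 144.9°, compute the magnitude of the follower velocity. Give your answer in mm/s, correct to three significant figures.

433

ω = 14.2 rad/s (from 2.26 rev/s).
x = r cosθ ⇒ ẋ = −rω sinθ.
|v| = rω|sinθ| = 0.053·14.2·|sin 144.9°| = 0.43275 m/s = 432.75 mm/s.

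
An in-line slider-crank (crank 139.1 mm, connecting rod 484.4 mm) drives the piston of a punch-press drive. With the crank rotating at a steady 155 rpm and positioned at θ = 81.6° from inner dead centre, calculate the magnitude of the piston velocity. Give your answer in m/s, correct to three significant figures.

ω = 2π·155/60 = 16.23 rad/s
For an in-line slider-crank, x = r cosθ + √(L² − r² sin²θ), so v = −rω sinθ·[1 + r cosθ/√(L² − r² sin²θ)].
With r = 0.1391 m, L = 0.4844 m, θ = 81.6°: √(L² − r² sin²θ) = 0.46444 m.
v = −0.1391·16.23·0.98927·[1 + 0.1391·0.14608/0.46444] = -2.3313 m/s.
|v| = 2.3313 m/s.

2.33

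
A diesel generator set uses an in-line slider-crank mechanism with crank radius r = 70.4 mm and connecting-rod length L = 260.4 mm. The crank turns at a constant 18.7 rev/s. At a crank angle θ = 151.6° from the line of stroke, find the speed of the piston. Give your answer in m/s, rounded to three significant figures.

2.99

ω = 2π·18.7 = 117.5 rad/s
For an in-line slider-crank, x = r cosθ + √(L² − r² sin²θ), so v = −rω sinθ·[1 + r cosθ/√(L² − r² sin²θ)].
With r = 0.0704 m, L = 0.2604 m, θ = 151.6°: √(L² − r² sin²θ) = 0.25824 m.
v = −0.0704·117.5·0.47562·[1 + 0.0704·-0.87965/0.25824] = -2.9908 m/s.
|v| = 2.9908 m/s.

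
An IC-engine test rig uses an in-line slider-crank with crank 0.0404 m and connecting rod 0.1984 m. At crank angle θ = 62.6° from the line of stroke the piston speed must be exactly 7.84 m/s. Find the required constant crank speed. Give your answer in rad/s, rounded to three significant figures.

200

For an in-line slider-crank, |v_piston| = rω|sinθ|·[1 + r cosθ/√(L² − r² sin²θ)].
With r = 0.0404 m, L = 0.1984 m, θ = 62.6°: the bracketed kinematic factor |dx/dθ| = 0.039285 m.
ω = v/|dx/dθ| = 7.84/0.039285 = 199.57 rad/s.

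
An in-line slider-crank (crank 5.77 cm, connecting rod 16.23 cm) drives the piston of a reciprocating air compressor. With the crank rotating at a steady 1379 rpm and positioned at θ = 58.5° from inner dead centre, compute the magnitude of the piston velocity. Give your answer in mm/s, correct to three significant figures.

8490

ω = 2π·1379/60 = 144.4 rad/s
For an in-line slider-crank, x = r cosθ + √(L² − r² sin²θ), so v = −rω sinθ·[1 + r cosθ/√(L² − r² sin²θ)].
With r = 0.0577 m, L = 0.1623 m, θ = 58.5°: √(L² − r² sin²θ) = 0.15466 m.
v = −0.0577·144.4·0.85264·[1 + 0.0577·0.52250/0.15466] = -8.4894 m/s.
|v| = 8.4894 m/s = 8489.4 mm/s.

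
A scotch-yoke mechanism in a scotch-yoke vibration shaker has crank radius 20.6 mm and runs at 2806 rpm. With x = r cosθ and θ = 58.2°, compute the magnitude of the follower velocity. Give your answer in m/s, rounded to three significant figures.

5.14

ω = 293.8 rad/s (from 2806 rpm).
x = r cosθ ⇒ ẋ = −rω sinθ.
|v| = rω|sinθ| = 0.0206·293.8·|sin 58.2°| = 5.1446 m/s.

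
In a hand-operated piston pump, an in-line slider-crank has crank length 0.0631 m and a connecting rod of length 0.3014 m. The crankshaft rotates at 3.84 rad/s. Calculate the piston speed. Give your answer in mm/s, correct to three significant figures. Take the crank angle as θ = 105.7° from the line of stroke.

220

ω = 3.84 rad/s
For an in-line slider-crank, x = r cosθ + √(L² − r² sin²θ), so v = −rω sinθ·[1 + r cosθ/√(L² − r² sin²θ)].
With r = 0.0631 m, L = 0.3014 m, θ = 105.7°: √(L² − r² sin²θ) = 0.29522 m.
v = −0.0631·3.84·0.96269·[1 + 0.0631·-0.27060/0.29522] = -0.21977 m/s.
|v| = 0.21977 m/s = 219.77 mm/s.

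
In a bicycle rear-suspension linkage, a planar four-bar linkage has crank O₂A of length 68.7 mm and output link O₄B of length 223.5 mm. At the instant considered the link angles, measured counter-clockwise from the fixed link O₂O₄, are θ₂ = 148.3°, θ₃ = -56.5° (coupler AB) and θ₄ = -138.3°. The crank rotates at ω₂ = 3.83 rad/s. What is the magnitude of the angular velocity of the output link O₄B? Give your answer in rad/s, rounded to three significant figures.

ω₂ = 3.83 rad/s
Differentiating the loop-closure r₂e^{iθ₂}+r₃e^{iθ₃}=r₁+r₄e^{iθ₄} gives r₂ω₂e^{iθ₂}+r₃ω₃e^{iθ₃}=r₄ω₄e^{iθ₄}.
Eliminating the other unknown: ω₄ = r₂ω₂ sin(θ₂−θ₃) / [r₄ sin(θ₄−θ₃)].
Numerator sine = -0.41945; denominator sine = -0.98978.
Result = 0.0687·3.83·(-0.41945) / (0.2235·(-0.98978)) = +0.49891 rad/s; magnitude 0.49891 rad/s.

0.499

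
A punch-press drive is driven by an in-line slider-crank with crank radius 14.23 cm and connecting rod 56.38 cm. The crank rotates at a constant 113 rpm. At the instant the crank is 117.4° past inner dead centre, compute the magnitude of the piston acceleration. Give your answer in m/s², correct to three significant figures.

ω = 2π·113/60 = 11.83 rad/s
x(θ) = r cosθ + √(L² − r² sin²θ); with ω constant, a = ω²·d²x/dθ².
d²x/dθ² = −r cosθ − r²(cos2θ)/√u − r⁴ sin²2θ/(4u^{3/2}),  u = L² − r² sin²θ = 0.30191 m².
Substituting r = 0.1423 m, L = 0.5638 m, θ = 117.4°: d²x/dθ² = +0.086317 m.
a = ω²·d²x/dθ² = (11.83)²·(+0.086317) = +12.087 m/s²;  |a| = 12.087 m/s².

12.1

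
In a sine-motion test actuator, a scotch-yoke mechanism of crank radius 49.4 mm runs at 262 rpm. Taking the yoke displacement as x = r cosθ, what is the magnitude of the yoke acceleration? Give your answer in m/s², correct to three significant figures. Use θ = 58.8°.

ω = 27.44 rad/s (from 262 rpm).
x = r cosθ ⇒ ẍ = −rω² cosθ (ω constant).
|a| = rω²|cosθ| = 0.0494·(27.44)²·|cos 58.8°| = 19.264 m/s².

19.3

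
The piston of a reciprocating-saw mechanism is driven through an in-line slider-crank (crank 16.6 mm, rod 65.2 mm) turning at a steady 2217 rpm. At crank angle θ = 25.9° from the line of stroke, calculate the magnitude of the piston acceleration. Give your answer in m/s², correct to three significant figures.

ω = 2π·2217/60 = 232.2 rad/s
x(θ) = r cosθ + √(L² − r² sin²θ); with ω constant, a = ω²·d²x/dθ².
d²x/dθ² = −r cosθ − r²(cos2θ)/√u − r⁴ sin²2θ/(4u^{3/2}),  u = L² − r² sin²θ = 0.00419846 m².
Substituting r = 0.0166 m, L = 0.0652 m, θ = 25.9°: d²x/dθ² = -0.017606 m.
a = ω²·d²x/dθ² = (232.2)²·(-0.017606) = -948.95 m/s²;  |a| = 948.95 m/s².

949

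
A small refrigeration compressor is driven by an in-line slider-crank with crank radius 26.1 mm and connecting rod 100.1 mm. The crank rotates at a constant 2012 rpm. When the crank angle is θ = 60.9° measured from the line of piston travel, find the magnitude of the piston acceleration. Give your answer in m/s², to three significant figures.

ω = 2π·2012/60 = 210.7 rad/s
x(θ) = r cosθ + √(L² − r² sin²θ); with ω constant, a = ω²·d²x/dθ².
d²x/dθ² = −r cosθ − r²(cos2θ)/√u − r⁴ sin²2θ/(4u^{3/2}),  u = L² − r² sin²θ = 0.00949992 m².
Substituting r = 0.0261 m, L = 0.1001 m, θ = 60.9°: d²x/dθ² = -0.0091009 m.
a = ω²·d²x/dθ² = (210.7)²·(-0.0091009) = -404.02 m/s²;  |a| = 404.02 m/s².

404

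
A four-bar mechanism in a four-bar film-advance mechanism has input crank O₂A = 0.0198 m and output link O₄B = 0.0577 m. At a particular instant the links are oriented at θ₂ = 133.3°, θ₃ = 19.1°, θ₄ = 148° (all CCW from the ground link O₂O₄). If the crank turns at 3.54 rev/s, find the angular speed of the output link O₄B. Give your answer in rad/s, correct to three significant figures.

8.95

ω₂ = 22.24 rad/s (from 3.54 rev/s).
Differentiating the loop-closure r₂e^{iθ₂}+r₃e^{iθ₃}=r₁+r₄e^{iθ₄} gives r₂ω₂e^{iθ₂}+r₃ω₃e^{iθ₃}=r₄ω₄e^{iθ₄}.
Eliminating the other unknown: ω₄ = r₂ω₂ sin(θ₂−θ₃) / [r₄ sin(θ₄−θ₃)].
Numerator sine = +0.91212; denominator sine = +0.77824.
Result = 0.0198·22.24·(+0.91212) / (0.0577·(+0.77824)) = +8.9456 rad/s; magnitude 8.9456 rad/s.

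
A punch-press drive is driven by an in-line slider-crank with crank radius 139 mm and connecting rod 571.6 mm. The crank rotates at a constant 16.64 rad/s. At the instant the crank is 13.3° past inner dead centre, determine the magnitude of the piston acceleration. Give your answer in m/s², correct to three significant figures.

45.9

ω = 16.64 rad/s
x(θ) = r cosθ + √(L² − r² sin²θ); with ω constant, a = ω²·d²x/dθ².
d²x/dθ² = −r cosθ − r²(cos2θ)/√u − r⁴ sin²2θ/(4u^{3/2}),  u = L² − r² sin²θ = 0.325704 m².
Substituting r = 0.139 m, L = 0.5716 m, θ = 13.3°: d²x/dθ² = -0.16564 m.
a = ω²·d²x/dθ² = (16.64)²·(-0.16564) = -45.865 m/s²;  |a| = 45.865 m/s².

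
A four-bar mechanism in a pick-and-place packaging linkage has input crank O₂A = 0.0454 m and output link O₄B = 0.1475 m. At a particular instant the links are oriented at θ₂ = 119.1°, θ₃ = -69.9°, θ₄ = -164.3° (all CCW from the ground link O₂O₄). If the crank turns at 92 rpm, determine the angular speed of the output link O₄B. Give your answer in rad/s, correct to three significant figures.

ω₂ = 9.634 rad/s (from 92 rpm).
Differentiating the loop-closure r₂e^{iθ₂}+r₃e^{iθ₃}=r₁+r₄e^{iθ₄} gives r₂ω₂e^{iθ₂}+r₃ω₃e^{iθ₃}=r₄ω₄e^{iθ₄}.
Eliminating the other unknown: ω₄ = r₂ω₂ sin(θ₂−θ₃) / [r₄ sin(θ₄−θ₃)].
Numerator sine = -0.15643; denominator sine = -0.99705.
Result = 0.0454·9.634·(-0.15643) / (0.1475·(-0.99705)) = +0.46526 rad/s; magnitude 0.46526 rad/s.

0.465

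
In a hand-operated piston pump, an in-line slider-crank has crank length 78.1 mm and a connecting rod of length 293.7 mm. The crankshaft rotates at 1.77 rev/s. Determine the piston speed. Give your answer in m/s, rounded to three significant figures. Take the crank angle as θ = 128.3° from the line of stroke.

0.567

ω = 2π·1.77 = 11.12 rad/s
For an in-line slider-crank, x = r cosθ + √(L² − r² sin²θ), so v = −rω sinθ·[1 + r cosθ/√(L² − r² sin²θ)].
With r = 0.0781 m, L = 0.2937 m, θ = 128.3°: √(L² − r² sin²θ) = 0.28723 m.
v = −0.0781·11.12·0.78478·[1 + 0.0781·-0.61978/0.28723] = -0.56676 m/s.
|v| = 0.56676 m/s.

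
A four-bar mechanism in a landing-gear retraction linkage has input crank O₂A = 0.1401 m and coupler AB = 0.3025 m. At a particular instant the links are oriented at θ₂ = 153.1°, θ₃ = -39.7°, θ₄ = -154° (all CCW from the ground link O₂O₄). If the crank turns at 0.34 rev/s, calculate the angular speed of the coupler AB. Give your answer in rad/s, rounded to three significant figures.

0.866

ω₂ = 2.136 rad/s (from 0.34 rev/s).
Differentiating the loop-closure r₂e^{iθ₂}+r₃e^{iθ₃}=r₁+r₄e^{iθ₄} gives r₂ω₂e^{iθ₂}+r₃ω₃e^{iθ₃}=r₄ω₄e^{iθ₄}.
Eliminating the other unknown: ω₃ = r₂ω₂ sin(θ₄−θ₂) / [r₃ sin(θ₃−θ₄)].
Numerator sine = +0.79758; denominator sine = +0.91140.
Result = 0.1401·2.136·(+0.79758) / (0.3025·(+0.91140)) = +0.86584 rad/s; magnitude 0.86584 rad/s.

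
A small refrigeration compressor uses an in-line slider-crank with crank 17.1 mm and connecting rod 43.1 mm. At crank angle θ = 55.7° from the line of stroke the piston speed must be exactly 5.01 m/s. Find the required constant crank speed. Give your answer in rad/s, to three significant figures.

For an in-line slider-crank, |v_piston| = rω|sinθ|·[1 + r cosθ/√(L² − r² sin²θ)].
With r = 0.0171 m, L = 0.0431 m, θ = 55.7°: the bracketed kinematic factor |dx/dθ| = 0.017469 m.
ω = v/|dx/dθ| = 5.01/0.017469 = 286.79 rad/s.

287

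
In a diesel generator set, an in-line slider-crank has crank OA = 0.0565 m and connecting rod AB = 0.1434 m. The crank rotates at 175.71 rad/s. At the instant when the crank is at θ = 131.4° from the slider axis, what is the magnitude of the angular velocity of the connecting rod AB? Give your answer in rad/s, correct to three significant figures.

47.9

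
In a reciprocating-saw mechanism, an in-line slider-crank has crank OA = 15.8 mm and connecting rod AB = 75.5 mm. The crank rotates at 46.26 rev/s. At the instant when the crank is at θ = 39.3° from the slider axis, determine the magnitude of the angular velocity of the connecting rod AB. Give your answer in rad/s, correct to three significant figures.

ω = 290.7 rad/s (converted from 46.26 rev/s).
The rod makes angle φ with the slider axis where L sinφ = r sinθ; differentiating, L cosφ·φ̇ = r ω cosθ.
L cosφ = √(L² − r² sin²θ) = 0.074834 m.
|ω_rod| = r ω |cosθ| / √(L² − r² sin²θ) = 0.0158·290.7·0.77384/0.074834 = 47.489 rad/s.

47.5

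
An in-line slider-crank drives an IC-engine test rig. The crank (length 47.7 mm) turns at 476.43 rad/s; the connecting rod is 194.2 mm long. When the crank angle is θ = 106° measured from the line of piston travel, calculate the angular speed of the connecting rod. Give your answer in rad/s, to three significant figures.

33.2

ω = 476.4 rad/s
The rod makes angle φ with the slider axis where L sinφ = r sinθ; differentiating, L cosφ·φ̇ = r ω cosθ.
L cosφ = √(L² − r² sin²θ) = 0.18871 m.
|ω_rod| = r ω |cosθ| / √(L² − r² sin²θ) = 0.0477·476.4·0.27564/0.18871 = 33.194 rad/s.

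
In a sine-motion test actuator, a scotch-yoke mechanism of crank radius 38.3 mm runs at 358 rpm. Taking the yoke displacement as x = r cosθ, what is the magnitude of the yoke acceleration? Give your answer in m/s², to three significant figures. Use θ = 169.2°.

ω = 37.49 rad/s (from 358 rpm).
x = r cosθ ⇒ ẍ = −rω² cosθ (ω constant).
|a| = rω²|cosθ| = 0.0383·(37.49)²·|cos 169.2°| = 52.876 m/s².

52.9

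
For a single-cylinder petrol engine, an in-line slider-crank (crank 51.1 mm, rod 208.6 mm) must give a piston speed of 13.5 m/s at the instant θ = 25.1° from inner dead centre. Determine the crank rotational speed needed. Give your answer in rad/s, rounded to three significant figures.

For an in-line slider-crank, |v_piston| = rω|sinθ|·[1 + r cosθ/√(L² − r² sin²θ)].
With r = 0.0511 m, L = 0.2086 m, θ = 25.1°: the bracketed kinematic factor |dx/dθ| = 0.026511 m.
ω = v/|dx/dθ| = 13.5/0.026511 = 509.22 rad/s.

509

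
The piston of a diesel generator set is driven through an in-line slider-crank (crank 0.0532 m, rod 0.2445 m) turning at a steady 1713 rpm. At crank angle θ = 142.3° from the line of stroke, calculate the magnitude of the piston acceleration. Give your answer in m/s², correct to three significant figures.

1260

ω = 2π·1713/60 = 179.4 rad/s
x(θ) = r cosθ + √(L² − r² sin²θ); with ω constant, a = ω²·d²x/dθ².
d²x/dθ² = −r cosθ − r²(cos2θ)/√u − r⁴ sin²2θ/(4u^{3/2}),  u = L² − r² sin²θ = 0.0587218 m².
Substituting r = 0.0532 m, L = 0.2445 m, θ = 142.3°: d²x/dθ² = +0.039017 m.
a = ω²·d²x/dθ² = (179.4)²·(+0.039017) = +1255.5 m/s²;  |a| = 1255.5 m/s².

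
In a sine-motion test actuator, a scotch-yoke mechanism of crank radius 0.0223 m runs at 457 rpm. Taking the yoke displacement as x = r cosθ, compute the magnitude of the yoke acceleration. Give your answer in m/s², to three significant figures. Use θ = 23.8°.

46.7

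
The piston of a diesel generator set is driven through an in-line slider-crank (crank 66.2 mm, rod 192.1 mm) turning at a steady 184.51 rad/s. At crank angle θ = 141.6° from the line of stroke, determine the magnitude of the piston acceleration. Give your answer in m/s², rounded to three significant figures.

ω = 184.5 rad/s
x(θ) = r cosθ + √(L² − r² sin²θ); with ω constant, a = ω²·d²x/dθ².
d²x/dθ² = −r cosθ − r²(cos2θ)/√u − r⁴ sin²2θ/(4u^{3/2}),  u = L² − r² sin²θ = 0.0352116 m².
Substituting r = 0.0662 m, L = 0.1921 m, θ = 141.6°: d²x/dθ² = +0.045859 m.
a = ω²·d²x/dθ² = (184.5)²·(+0.045859) = +1561.2 m/s²;  |a| = 1561.2 m/s².

1560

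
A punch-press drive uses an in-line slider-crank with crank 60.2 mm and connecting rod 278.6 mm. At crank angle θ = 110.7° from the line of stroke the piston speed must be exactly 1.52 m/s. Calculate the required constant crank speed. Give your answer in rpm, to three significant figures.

For an in-line slider-crank, |v_piston| = rω|sinθ|·[1 + r cosθ/√(L² − r² sin²θ)].
With r = 0.0602 m, L = 0.2786 m, θ = 110.7°: the bracketed kinematic factor |dx/dθ| = 0.051922 m.
ω = v/|dx/dθ| = 1.52/0.051922 = 29.275 rad/s.
N = 60ω/(2π) = 279.55 rpm.

280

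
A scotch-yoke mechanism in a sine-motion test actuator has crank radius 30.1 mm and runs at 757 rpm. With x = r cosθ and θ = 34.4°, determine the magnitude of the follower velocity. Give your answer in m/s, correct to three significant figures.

1.35

ω = 79.27 rad/s (from 757 rpm).
x = r cosθ ⇒ ẋ = −rω sinθ.
|v| = rω|sinθ| = 0.0301·79.27·|sin 34.4°| = 1.3481 m/s.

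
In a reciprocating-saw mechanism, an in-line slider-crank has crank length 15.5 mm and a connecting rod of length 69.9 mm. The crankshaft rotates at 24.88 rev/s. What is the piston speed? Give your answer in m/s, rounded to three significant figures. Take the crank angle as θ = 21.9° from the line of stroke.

1.09

ω = 2π·24.9 = 156.3 rad/s
For an in-line slider-crank, x = r cosθ + √(L² − r² sin²θ), so v = −rω sinθ·[1 + r cosθ/√(L² − r² sin²θ)].
With r = 0.0155 m, L = 0.0699 m, θ = 21.9°: √(L² − r² sin²θ) = 0.069661 m.
v = −0.0155·156.3·0.37299·[1 + 0.0155·0.92784/0.069661] = -1.0904 m/s.
|v| = 1.0904 m/s.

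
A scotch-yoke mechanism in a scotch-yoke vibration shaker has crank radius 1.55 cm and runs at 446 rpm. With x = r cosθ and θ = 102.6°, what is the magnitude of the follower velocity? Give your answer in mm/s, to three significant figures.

ω = 46.71 rad/s (from 446 rpm).
x = r cosθ ⇒ ẋ = −rω sinθ.
|v| = rω|sinθ| = 0.0155·46.71·|sin 102.6°| = 0.70649 m/s = 706.49 mm/s.

706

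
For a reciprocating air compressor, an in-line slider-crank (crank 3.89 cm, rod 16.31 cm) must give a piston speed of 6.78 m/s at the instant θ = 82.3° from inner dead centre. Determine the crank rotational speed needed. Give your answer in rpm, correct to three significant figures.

For an in-line slider-crank, |v_piston| = rω|sinθ|·[1 + r cosθ/√(L² − r² sin²θ)].
With r = 0.0389 m, L = 0.1631 m, θ = 82.3°: the bracketed kinematic factor |dx/dθ| = 0.039817 m.
ω = v/|dx/dθ| = 6.78/0.039817 = 170.28 rad/s.
N = 60ω/(2π) = 1626 rpm.

1630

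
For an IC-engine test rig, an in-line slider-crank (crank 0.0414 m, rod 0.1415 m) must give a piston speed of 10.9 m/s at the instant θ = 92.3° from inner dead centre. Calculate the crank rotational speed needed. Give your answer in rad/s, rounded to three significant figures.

For an in-line slider-crank, |v_piston| = rω|sinθ|·[1 + r cosθ/√(L² − r² sin²θ)].
With r = 0.0414 m, L = 0.1415 m, θ = 92.3°: the bracketed kinematic factor |dx/dθ| = 0.040859 m.
ω = v/|dx/dθ| = 10.9/0.040859 = 266.77 rad/s.

267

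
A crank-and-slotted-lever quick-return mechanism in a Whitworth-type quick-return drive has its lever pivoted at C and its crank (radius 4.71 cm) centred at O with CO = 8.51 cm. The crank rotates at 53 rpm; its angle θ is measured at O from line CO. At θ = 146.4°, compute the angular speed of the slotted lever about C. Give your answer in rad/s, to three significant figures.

ω = 5.55 rad/s (from 53 rpm).
Crank pin A relative to C: A = (d + r cosθ, r sinθ); lever angle φ = atan2(r sinθ, d + r cosθ).
Differentiating tanφ: φ̇ = rω(d cosθ + r)/(d² + r² + 2dr cosθ).
d² + r² + 2dr cosθ = |CA|² = 0.00278337 m²;  d cosθ + r = -0.023782 m.
|ω_lever| = |0.0471·5.55·-0.023782| / 0.00278337 = 2.2335 rad/s.

2.23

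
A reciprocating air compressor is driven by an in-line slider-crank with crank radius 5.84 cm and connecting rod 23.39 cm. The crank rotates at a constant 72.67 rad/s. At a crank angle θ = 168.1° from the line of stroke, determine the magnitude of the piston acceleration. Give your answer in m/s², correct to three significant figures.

231

ω = 72.67 rad/s
x(θ) = r cosθ + √(L² − r² sin²θ); with ω constant, a = ω²·d²x/dθ².
d²x/dθ² = −r cosθ − r²(cos2θ)/√u − r⁴ sin²2θ/(4u^{3/2}),  u = L² − r² sin²θ = 0.0545642 m².
Substituting r = 0.0584 m, L = 0.2339 m, θ = 168.1°: d²x/dθ² = +0.043749 m.
a = ω²·d²x/dθ² = (72.67)²·(+0.043749) = +231.03 m/s²;  |a| = 231.03 m/s².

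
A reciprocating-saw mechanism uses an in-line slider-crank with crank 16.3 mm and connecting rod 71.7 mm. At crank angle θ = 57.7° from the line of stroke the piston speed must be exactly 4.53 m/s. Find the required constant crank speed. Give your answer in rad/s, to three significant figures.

For an in-line slider-crank, |v_piston| = rω|sinθ|·[1 + r cosθ/√(L² − r² sin²θ)].
With r = 0.0163 m, L = 0.0717 m, θ = 57.7°: the bracketed kinematic factor |dx/dθ| = 0.015483 m.
ω = v/|dx/dθ| = 4.53/0.015483 = 292.57 rad/s.

293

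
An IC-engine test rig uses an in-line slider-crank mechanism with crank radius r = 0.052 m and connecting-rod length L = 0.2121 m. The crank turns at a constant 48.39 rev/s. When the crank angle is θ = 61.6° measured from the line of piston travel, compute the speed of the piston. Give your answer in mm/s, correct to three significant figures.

ω = 2π·48.4 = 304 rad/s
For an in-line slider-crank, x = r cosθ + √(L² − r² sin²θ), so v = −rω sinθ·[1 + r cosθ/√(L² − r² sin²θ)].
With r = 0.052 m, L = 0.2121 m, θ = 61.6°: √(L² − r² sin²θ) = 0.20711 m.
v = −0.052·304·0.87965·[1 + 0.052·0.47562/0.20711] = -15.568 m/s.
|v| = 15.568 m/s = 15568 mm/s.

15600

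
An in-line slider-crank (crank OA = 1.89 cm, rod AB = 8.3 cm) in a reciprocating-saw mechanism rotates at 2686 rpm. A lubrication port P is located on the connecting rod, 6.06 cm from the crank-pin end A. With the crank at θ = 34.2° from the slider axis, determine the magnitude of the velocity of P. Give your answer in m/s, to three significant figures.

3.60

ω = 281.3 rad/s.  Crank-pin speed |V_A| = rω = 5.3161 m/s, perpendicular to OA.
Rod angle: sinφ = −(r/L) sinθ ⇒ φ = -7.354°; ω_rod = −rω cosθ/√(L²−r²sin²θ) = -53.414 rad/s.
V_P = V_A + ω_rod × AP, with AP = 0.0606 m along the rod.
Components: V_Px = −rω sinθ − a·ω_rod·sinφ = -3.4024 m/s;  V_Py = rω cosθ + a·ω_rod·cosφ = +1.1866 m/s.
|V_P| = √(V_Px² + V_Py²) = 3.6034 m/s.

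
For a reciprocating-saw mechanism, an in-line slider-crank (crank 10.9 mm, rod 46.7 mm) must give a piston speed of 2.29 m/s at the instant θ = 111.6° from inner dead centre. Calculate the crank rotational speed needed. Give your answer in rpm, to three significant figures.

For an in-line slider-crank, |v_piston| = rω|sinθ|·[1 + r cosθ/√(L² − r² sin²θ)].
With r = 0.0109 m, L = 0.0467 m, θ = 111.6°: the bracketed kinematic factor |dx/dθ| = 0.0092425 m.
ω = v/|dx/dθ| = 2.29/0.0092425 = 247.77 rad/s.
N = 60ω/(2π) = 2366 rpm.

2370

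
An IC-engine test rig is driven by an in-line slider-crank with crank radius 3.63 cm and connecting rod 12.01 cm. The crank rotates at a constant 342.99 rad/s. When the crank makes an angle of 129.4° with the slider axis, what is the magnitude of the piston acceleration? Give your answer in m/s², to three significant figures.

2940

ω = 343 rad/s
x(θ) = r cosθ + √(L² − r² sin²θ); with ω constant, a = ω²·d²x/dθ².
d²x/dθ² = −r cosθ − r²(cos2θ)/√u − r⁴ sin²2θ/(4u^{3/2}),  u = L² − r² sin²θ = 0.0136372 m².
Substituting r = 0.0363 m, L = 0.1201 m, θ = 129.4°: d²x/dθ² = +0.02497 m.
a = ω²·d²x/dθ² = (343)²·(+0.02497) = +2937.5 m/s²;  |a| = 2937.5 m/s².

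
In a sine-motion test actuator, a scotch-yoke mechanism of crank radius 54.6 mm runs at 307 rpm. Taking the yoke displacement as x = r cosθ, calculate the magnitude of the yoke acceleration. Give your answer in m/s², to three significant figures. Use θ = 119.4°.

27.7

ω = 32.15 rad/s (from 307 rpm).
x = r cosθ ⇒ ẍ = −rω² cosθ (ω constant).
|a| = rω²|cosθ| = 0.0546·(32.15)²·|cos 119.4°| = 27.703 m/s².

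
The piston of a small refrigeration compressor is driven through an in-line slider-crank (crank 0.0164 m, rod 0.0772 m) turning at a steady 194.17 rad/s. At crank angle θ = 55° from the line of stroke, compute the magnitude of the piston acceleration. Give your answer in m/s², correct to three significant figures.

310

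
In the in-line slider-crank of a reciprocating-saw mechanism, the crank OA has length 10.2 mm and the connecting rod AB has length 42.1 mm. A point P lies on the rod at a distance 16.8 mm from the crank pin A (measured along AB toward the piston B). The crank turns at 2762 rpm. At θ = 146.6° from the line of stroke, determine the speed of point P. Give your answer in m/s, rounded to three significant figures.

ω = 289.2 rad/s.  Crank-pin speed |V_A| = rω = 2.9502 m/s, perpendicular to OA.
Rod angle: sinφ = −(r/L) sinθ ⇒ φ = -7.664°; ω_rod = −rω cosθ/√(L²−r²sin²θ) = +59.03 rad/s.
V_P = V_A + ω_rod × AP, with AP = 0.0168 m along the rod.
Components: V_Px = −rω sinθ − a·ω_rod·sinφ = -1.4918 m/s;  V_Py = rω cosθ + a·ω_rod·cosφ = -1.4801 m/s.
|V_P| = √(V_Px² + V_Py²) = 2.1015 m/s.

2.10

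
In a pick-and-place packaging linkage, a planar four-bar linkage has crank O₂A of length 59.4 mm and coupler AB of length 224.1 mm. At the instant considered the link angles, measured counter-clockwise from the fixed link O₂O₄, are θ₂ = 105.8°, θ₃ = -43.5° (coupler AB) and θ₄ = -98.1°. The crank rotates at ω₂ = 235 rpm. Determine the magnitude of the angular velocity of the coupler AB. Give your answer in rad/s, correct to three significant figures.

3.24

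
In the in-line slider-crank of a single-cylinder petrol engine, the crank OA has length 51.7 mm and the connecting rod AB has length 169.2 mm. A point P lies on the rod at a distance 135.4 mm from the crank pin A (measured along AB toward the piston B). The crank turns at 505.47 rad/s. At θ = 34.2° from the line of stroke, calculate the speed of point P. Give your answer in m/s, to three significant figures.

18.2

ω = 505.5 rad/s.  Crank-pin speed |V_A| = rω = 26.133 m/s, perpendicular to OA.
Rod angle: sinφ = −(r/L) sinθ ⇒ φ = -9.889°; ω_rod = −rω cosθ/√(L²−r²sin²θ) = -129.67 rad/s.
V_P = V_A + ω_rod × AP, with AP = 0.1354 m along the rod.
Components: V_Px = −rω sinθ − a·ω_rod·sinφ = -17.704 m/s;  V_Py = rω cosθ + a·ω_rod·cosφ = +4.3177 m/s.
|V_P| = √(V_Px² + V_Py²) = 18.223 m/s.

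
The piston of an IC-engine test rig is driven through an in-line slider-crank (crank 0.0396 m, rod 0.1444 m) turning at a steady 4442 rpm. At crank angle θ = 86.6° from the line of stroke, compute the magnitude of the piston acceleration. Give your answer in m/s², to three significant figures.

ω = 2π·4442/60 = 465.2 rad/s
x(θ) = r cosθ + √(L² − r² sin²θ); with ω constant, a = ω²·d²x/dθ².
d²x/dθ² = −r cosθ − r²(cos2θ)/√u − r⁴ sin²2θ/(4u^{3/2}),  u = L² − r² sin²θ = 0.0192887 m².
Substituting r = 0.0396 m, L = 0.1444 m, θ = 86.6°: d²x/dθ² = +0.00886 m.
a = ω²·d²x/dθ² = (465.2)²·(+0.00886) = +1917.1 m/s²;  |a| = 1917.1 m/s².

1920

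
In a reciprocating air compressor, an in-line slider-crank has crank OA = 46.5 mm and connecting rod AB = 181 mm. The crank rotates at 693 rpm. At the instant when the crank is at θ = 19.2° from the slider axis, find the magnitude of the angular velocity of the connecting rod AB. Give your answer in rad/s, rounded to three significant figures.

ω = 72.57 rad/s (converted from 693 rpm).
The rod makes angle φ with the slider axis where L sinφ = r sinθ; differentiating, L cosφ·φ̇ = r ω cosθ.
L cosφ = √(L² − r² sin²θ) = 0.18035 m.
|ω_rod| = r ω |cosθ| / √(L² − r² sin²θ) = 0.0465·72.57·0.94438/0.18035 = 17.67 rad/s.

17.7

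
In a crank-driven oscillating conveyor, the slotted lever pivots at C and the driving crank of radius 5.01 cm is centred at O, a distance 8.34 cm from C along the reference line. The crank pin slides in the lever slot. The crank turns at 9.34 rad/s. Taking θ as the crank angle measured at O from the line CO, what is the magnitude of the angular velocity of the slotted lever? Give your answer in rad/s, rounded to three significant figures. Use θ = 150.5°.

4.80

ω = 9.34 rad/s
Crank pin A relative to C: A = (d + r cosθ, r sinθ); lever angle φ = atan2(r sinθ, d + r cosθ).
Differentiating tanφ: φ̇ = rω(d cosθ + r)/(d² + r² + 2dr cosθ).
d² + r² + 2dr cosθ = |CA|² = 0.00219229 m²;  d cosθ + r = -0.022488 m.
|ω_lever| = |0.0501·9.34·-0.022488| / 0.00219229 = 4.7999 rad/s.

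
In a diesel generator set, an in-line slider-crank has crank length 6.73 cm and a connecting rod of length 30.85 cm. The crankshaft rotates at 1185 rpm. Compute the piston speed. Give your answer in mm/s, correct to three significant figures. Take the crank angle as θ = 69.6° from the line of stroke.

ω = 2π·1185/60 = 124.1 rad/s
For an in-line slider-crank, x = r cosθ + √(L² − r² sin²θ), so v = −rω sinθ·[1 + r cosθ/√(L² − r² sin²θ)].
With r = 0.0673 m, L = 0.3085 m, θ = 69.6°: √(L² − r² sin²θ) = 0.30198 m.
v = −0.0673·124.1·0.93728·[1 + 0.0673·0.34857/0.30198] = -8.4357 m/s.
|v| = 8.4357 m/s = 8435.7 mm/s.

8440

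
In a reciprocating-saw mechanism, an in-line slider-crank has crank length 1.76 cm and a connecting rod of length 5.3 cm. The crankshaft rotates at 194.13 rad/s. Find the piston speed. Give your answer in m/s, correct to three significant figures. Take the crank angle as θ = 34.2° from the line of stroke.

ω = 194.1 rad/s
For an in-line slider-crank, x = r cosθ + √(L² − r² sin²θ), so v = −rω sinθ·[1 + r cosθ/√(L² − r² sin²θ)].
With r = 0.0176 m, L = 0.053 m, θ = 34.2°: √(L² − r² sin²θ) = 0.052069 m.
v = −0.0176·194.1·0.56208·[1 + 0.0176·0.82708/0.052069] = -2.4574 m/s.
|v| = 2.4574 m/s.

2.46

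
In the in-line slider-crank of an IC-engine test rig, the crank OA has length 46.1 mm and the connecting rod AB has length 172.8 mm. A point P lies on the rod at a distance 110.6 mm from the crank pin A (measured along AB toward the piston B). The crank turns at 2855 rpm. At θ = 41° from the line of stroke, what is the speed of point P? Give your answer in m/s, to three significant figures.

10.9

ω = 299 rad/s.  Crank-pin speed |V_A| = rω = 13.783 m/s, perpendicular to OA.
Rod angle: sinφ = −(r/L) sinθ ⇒ φ = -10.080°; ω_rod = −rω cosθ/√(L²−r²sin²θ) = -61.14 rad/s.
V_P = V_A + ω_rod × AP, with AP = 0.1106 m along the rod.
Components: V_Px = −rω sinθ − a·ω_rod·sinφ = -10.226 m/s;  V_Py = rω cosθ + a·ω_rod·cosφ = +3.7442 m/s.
|V_P| = √(V_Px² + V_Py²) = 10.89 m/s.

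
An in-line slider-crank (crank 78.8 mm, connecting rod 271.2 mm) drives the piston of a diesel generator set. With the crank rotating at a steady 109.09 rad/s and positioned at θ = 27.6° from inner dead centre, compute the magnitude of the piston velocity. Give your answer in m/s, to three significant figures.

5.02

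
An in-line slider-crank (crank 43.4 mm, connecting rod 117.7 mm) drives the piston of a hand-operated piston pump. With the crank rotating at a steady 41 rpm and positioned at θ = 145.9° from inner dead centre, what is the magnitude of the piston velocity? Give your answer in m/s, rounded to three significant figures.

ω = 2π·41/60 = 4.294 rad/s
For an in-line slider-crank, x = r cosθ + √(L² − r² sin²θ), so v = −rω sinθ·[1 + r cosθ/√(L² − r² sin²θ)].
With r = 0.0434 m, L = 0.1177 m, θ = 145.9°: √(L² − r² sin²θ) = 0.11516 m.
v = −0.0434·4.294·0.56064·[1 + 0.0434·-0.82806/0.11516] = -0.071866 m/s.
|v| = 0.071866 m/s.

0.0719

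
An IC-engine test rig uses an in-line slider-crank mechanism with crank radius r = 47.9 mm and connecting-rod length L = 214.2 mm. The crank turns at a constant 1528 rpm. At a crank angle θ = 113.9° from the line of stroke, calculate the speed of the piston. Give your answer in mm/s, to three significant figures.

6360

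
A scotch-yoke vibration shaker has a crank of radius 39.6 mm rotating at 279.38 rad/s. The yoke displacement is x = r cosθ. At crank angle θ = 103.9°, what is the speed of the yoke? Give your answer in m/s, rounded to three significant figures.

10.7

ω = 279.4 rad/s
x = r cosθ ⇒ ẋ = −rω sinθ.
|v| = rω|sinθ| = 0.0396·279.4·|sin 103.9°| = 10.739 m/s.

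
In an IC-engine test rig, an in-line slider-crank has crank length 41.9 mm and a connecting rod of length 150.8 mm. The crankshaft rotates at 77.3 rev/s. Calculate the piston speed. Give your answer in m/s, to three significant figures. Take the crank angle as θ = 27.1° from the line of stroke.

ω = 2π·77.3 = 485.7 rad/s
For an in-line slider-crank, x = r cosθ + √(L² − r² sin²θ), so v = −rω sinθ·[1 + r cosθ/√(L² − r² sin²θ)].
With r = 0.0419 m, L = 0.1508 m, θ = 27.1°: √(L² − r² sin²θ) = 0.14959 m.
v = −0.0419·485.7·0.45554·[1 + 0.0419·0.89021/0.14959] = -11.582 m/s.
|v| = 11.582 m/s.

11.6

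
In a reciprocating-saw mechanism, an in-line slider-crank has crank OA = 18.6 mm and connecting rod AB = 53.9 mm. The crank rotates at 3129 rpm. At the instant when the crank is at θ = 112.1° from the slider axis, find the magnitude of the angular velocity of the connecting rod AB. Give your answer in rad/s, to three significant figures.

ω = 327.7 rad/s (converted from 3129 rpm).
The rod makes angle φ with the slider axis where L sinφ = r sinθ; differentiating, L cosφ·φ̇ = r ω cosθ.
L cosφ = √(L² − r² sin²θ) = 0.051071 m.
|ω_rod| = r ω |cosθ| / √(L² − r² sin²θ) = 0.0186·327.7·0.37622/0.051071 = 44.897 rad/s.

44.9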